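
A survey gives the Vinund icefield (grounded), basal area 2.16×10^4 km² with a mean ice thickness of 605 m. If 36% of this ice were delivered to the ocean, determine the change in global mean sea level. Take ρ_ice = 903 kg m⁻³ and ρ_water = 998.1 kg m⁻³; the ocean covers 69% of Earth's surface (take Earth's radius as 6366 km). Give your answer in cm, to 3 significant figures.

≈ 1.21 cm

Vinund: ice volume = 2.16×10^4 km² × 605 m = 1.307×10^4 km³; 0.36 × 1.307×10^4 × (903/998.1) = 4256 km³ of water.
Spread over 3.51×10^14 m² of ocean, Δh = 4.256×10^12 / 3.51×10^14 = 0.0121 m = 1.21 cm.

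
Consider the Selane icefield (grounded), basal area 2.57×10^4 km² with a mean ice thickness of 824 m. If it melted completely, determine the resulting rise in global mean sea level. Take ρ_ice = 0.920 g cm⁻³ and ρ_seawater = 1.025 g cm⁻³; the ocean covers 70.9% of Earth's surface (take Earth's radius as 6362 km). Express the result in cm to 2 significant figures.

Selane: ice volume = 2.57×10^4 km² × 824 m = 2.118×10^4 km³; 2.118×10^4 × (920/1025) = 1.901×10^4 km³ of water.
Spread over 3.61×10^14 m² of ocean, Δh = 1.901×10^13 / 3.61×10^14 = 0.0527 m = 5.3 cm.

≈ 5.3 cm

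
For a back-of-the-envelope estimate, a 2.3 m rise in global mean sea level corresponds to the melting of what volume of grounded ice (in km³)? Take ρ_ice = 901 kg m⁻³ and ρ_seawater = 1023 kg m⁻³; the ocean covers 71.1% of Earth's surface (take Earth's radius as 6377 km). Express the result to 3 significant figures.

Required water volume = Δh × A = 2.3 m × 3.63×10^14 m² = 8.357×10^14 m³ = 8.357×10^5 km³.
Ice volume = water volume × ρ_w/ρ_ice = 8.357×10^5 × 1023/901 = 9.49×10^5 km³.

≈ 9.49×10^5 km³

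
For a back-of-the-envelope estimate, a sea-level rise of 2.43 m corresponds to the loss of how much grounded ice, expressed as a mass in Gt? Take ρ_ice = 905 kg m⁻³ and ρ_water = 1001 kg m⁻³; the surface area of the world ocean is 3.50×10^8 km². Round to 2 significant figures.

Required water volume = Δh × A = 2.43 m × 3.50×10^14 m² = 8.505×10^14 m³.
ρ_w = 1001 kg m⁻³, so the mass of water = 8.505×10^14 m³ × 1001 kg m⁻³ = 8.514×10^17 kg = 8.5×10^5 Gt (and the same mass of ice, by conservation).

≈ 8.5×10^5 Gt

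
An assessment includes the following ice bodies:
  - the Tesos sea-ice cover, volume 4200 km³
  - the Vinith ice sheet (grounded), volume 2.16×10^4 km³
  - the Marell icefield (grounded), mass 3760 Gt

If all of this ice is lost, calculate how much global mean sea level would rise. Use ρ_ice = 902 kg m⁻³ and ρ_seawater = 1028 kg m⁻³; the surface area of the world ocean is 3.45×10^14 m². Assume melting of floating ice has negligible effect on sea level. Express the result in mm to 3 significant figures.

≈ 65.5 mm

The Tesos sea-ice cover is floating and already displaces its own weight of water, so its melt adds essentially nothing to sea level.
Vinith: 2.16×10^4 km³ × (902/1028) = 1.895×10^4 km³ of water.
Marell: 3760 Gt = 3.760×10^15 kg; dividing by ρ_w = 1028 kg m⁻³ gives 3.658×10^12 m³ of water.
Total added water ≈ 2.261×10^13 m³ over 3.45×10^14 m² → Δh = 0.0655 m = 65.5 mm.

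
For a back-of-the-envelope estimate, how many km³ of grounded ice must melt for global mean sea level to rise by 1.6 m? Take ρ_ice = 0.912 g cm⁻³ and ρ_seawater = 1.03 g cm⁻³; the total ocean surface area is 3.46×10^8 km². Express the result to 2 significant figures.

Required water volume = Δh × A = 1.6 m × 3.46×10^14 m² = 5.536×10^14 m³ = 5.536×10^5 km³.
Ice volume = water volume × ρ_w/ρ_ice = 5.536×10^5 × 1030/912 = 6.3×10^5 km³.

≈ 6.3×10^5 km³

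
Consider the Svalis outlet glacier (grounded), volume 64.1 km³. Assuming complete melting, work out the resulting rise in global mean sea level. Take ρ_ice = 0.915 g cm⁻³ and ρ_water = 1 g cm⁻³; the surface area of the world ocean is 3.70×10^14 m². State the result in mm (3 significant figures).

≈ 0.159 mm

Svalis: 64.1 km³ × (915/1000) = 58.65 km³ of water.
Spread over 3.70×10^14 m² of ocean, Δh = 5.865×10^10 / 3.70×10^14 = 1.59×10^-4 m = 0.159 mm.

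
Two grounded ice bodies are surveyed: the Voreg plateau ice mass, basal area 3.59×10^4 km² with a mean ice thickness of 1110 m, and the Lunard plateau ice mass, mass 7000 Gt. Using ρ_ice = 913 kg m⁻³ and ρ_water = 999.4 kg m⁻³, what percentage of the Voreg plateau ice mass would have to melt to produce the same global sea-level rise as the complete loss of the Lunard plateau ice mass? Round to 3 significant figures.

≈ 19.2 %

Equal sea-level rise means equal mass of meltwater, i.e. equal mass of ice lost.
Ice mass of Lunard: 7.000×10^15 kg; ice mass of Voreg: 3.638×10^16 kg.
Fraction required = 7.000×10^15 / 3.638×10^16 = 0.192 → 19.2 %.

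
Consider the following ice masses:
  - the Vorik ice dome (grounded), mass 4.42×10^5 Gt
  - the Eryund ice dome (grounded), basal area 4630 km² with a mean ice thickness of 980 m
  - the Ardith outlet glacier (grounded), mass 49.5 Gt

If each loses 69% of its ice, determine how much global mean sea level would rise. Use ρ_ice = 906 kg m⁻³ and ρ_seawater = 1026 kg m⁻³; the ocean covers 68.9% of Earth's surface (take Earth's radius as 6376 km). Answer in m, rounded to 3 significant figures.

Vorik: 0.69 × 4.42×10^5 Gt = 3.050×10^17 kg; dividing by ρ_w = 1026 kg m⁻³ gives 2.973×10^14 m³ of water.
Eryund: ice volume = 4630 km² × 980 m = 4537 km³; 0.69 × 4537 × (906/1026) = 2765 km³ of water.
Ardith: 0.69 × 49.5 Gt = 3.415×10^13 kg; dividing by ρ_w = 1026 kg m⁻³ gives 3.329×10^10 m³ of water.
Total added water ≈ 3.000×10^14 m³ over 3.52×10^14 m² → Δh = 0.852 m.

≈ 0.852 m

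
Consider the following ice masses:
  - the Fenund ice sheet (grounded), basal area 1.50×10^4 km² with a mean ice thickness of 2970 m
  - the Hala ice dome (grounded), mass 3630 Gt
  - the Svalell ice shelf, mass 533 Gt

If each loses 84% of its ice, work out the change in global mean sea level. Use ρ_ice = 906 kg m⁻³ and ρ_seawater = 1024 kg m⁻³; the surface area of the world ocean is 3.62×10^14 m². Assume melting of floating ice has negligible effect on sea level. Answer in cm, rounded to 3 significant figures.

≈ 9.97 cm

Fenund: ice volume = 1.50×10^4 km² × 2970 m = 4.455×10^4 km³; 0.84 × 4.455×10^4 × (906/1024) = 3.311×10^4 km³ of water.
Hala: 0.84 × 3630 Gt = 3.049×10^15 kg; dividing by ρ_w = 1024 kg m⁻³ gives 2.978×10^12 m³ of water.
The Svalell ice shelf is floating and already displaces its own weight of water, so its melt adds essentially nothing to sea level.
Total added water ≈ 3.609×10^13 m³ over 3.62×10^14 m² → Δh = 0.0997 m = 9.97 cm.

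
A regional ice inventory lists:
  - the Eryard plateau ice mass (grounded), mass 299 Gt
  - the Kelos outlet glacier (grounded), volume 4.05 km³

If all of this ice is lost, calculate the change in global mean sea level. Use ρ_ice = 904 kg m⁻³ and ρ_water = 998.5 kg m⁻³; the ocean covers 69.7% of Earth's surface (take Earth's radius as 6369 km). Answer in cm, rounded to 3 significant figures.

Eryard: 299 Gt = 2.990×10^14 kg; dividing by ρ_w = 998.5 kg m⁻³ gives 2.994×10^11 m³ of water.
Kelos: 4.05 km³ × (904/998.5) = 3.667 km³ of water.
Total added water ≈ 3.031×10^11 m³ over 3.55×10^14 m² → Δh = 8.53×10^-4 m = 0.0853 cm.

≈ 0.0853 cm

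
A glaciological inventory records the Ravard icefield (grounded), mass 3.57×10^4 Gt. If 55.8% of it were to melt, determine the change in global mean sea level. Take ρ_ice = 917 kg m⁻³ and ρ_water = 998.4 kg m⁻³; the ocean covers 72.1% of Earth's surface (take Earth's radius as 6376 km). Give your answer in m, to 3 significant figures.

Ravard: 0.558 × 3.57×10^4 Gt = 1.992×10^16 kg; dividing by ρ_w = 998.4 kg m⁻³ gives 1.995×10^13 m³ of water.
Spread over 3.68×10^14 m² of ocean, Δh = 1.995×10^13 / 3.68×10^14 = 0.0542 m.

≈ 0.0542 m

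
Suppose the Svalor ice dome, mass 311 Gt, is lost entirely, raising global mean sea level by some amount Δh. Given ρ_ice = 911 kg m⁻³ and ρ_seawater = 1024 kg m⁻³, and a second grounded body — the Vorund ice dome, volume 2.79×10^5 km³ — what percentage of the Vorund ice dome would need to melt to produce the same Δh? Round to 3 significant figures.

≈ 0.122 %

Equal sea-level rise means equal mass of meltwater, i.e. equal mass of ice lost.
Ice mass of Svalor: 3.110×10^14 kg; ice mass of Vorund: 2.542×10^17 kg.
Fraction required = 3.110×10^14 / 2.542×10^17 = 1.22×10^-3 → 0.122 %.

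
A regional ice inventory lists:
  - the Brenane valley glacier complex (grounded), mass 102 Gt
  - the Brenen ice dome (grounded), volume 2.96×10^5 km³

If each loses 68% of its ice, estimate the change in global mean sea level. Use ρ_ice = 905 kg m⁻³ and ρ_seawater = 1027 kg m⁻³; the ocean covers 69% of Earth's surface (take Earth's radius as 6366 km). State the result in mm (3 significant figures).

≈ 505 mm

Brenane: 0.68 × 102 Gt = 6.936×10^13 kg; dividing by ρ_w = 1027 kg m⁻³ gives 6.754×10^10 m³ of water.
Brenen: 0.68 × 2.96×10^5 km³ × (905/1027) = 1.774×10^5 km³ of water.
Total added water ≈ 1.774×10^14 m³ over 3.51×10^14 m² → Δh = 0.505 m = 505 mm.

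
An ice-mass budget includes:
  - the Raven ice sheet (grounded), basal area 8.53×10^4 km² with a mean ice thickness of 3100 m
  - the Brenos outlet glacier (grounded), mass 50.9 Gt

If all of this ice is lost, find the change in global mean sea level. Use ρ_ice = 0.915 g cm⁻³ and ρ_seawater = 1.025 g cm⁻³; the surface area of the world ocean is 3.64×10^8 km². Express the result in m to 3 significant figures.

Raven: ice volume = 8.53×10^4 km² × 3100 m = 2.644×10^5 km³; 2.644×10^5 × (915/1025) = 2.361×10^5 km³ of water.
Brenos: 50.9 Gt = 5.090×10^13 kg; dividing by ρ_w = 1.025 g cm⁻³ = 1025 kg m⁻³ gives 4.966×10^10 m³ of water.
Total added water ≈ 2.361×10^14 m³ over 3.64×10^14 m² → Δh = 0.649 m.

≈ 0.649 m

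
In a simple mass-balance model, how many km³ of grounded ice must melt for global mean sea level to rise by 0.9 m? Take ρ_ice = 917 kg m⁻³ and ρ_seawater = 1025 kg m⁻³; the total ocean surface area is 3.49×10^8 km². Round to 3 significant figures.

Required water volume = Δh × A = 0.9 m × 3.49×10^14 m² = 3.141×10^14 m³ = 3.141×10^5 km³.
Ice volume = water volume × ρ_w/ρ_ice = 3.141×10^5 × 1025/917 = 3.51×10^5 km³.

≈ 3.51×10^5 km³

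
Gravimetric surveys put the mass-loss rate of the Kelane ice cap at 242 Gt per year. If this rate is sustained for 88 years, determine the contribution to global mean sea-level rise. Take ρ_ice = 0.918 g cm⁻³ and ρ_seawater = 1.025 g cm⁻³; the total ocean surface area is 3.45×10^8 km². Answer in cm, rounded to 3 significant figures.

≈ 6.02 cm

Total mass lost = 242 Gt/yr × 88 yr = 2.130×10^4 Gt = 2.130×10^16 kg.
ρ_w = 1.025 g cm⁻³ = 1025 kg m⁻³, so water volume = 2.130×10^16 / 1025 = 2.078×10^13 m³.
Δh = 2.078×10^13 / 3.45×10^14 = 0.0602 m = 6.02 cm.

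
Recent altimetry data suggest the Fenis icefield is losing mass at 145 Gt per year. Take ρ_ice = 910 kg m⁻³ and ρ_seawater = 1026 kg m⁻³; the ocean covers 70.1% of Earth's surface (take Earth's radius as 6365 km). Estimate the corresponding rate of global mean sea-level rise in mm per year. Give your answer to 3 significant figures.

≈ 0.396 mm/yr

ρ_w = 1026 kg m⁻³. Annual water volume added = 145 Gt / ρ_w = 1.450×10^14 kg / 1026 kg m⁻³ = 1.413×10^11 m³.
Δh per year = 1.413×10^11 / 3.57×10^14 = 3.96×10^-4 m = 0.396 mm.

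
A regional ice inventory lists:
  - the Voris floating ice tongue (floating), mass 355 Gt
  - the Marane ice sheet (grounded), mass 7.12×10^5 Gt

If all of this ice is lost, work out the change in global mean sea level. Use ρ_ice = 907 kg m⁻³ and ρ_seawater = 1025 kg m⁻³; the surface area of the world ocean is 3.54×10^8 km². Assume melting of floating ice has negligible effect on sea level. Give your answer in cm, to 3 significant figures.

The Voris floating ice tongue is floating and already displaces its own weight of water, so its melt adds essentially nothing to sea level.
Marane: 7.12×10^5 Gt = 7.120×10^17 kg; dividing by ρ_w = 1025 kg m⁻³ gives 6.946×10^14 m³ of water.
Total added water ≈ 6.946×10^14 m³ over 3.54×10^14 m² → Δh = 1.96 m = 196 cm.

≈ 196 cm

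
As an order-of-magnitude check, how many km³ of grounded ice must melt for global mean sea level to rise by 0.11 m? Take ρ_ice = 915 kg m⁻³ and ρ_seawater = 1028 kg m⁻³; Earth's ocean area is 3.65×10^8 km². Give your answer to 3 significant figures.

≈ 4.51×10^4 km³

Required water volume = Δh × A = 0.11 m × 3.65×10^14 m² = 4.015×10^13 m³ = 4.015×10^4 km³.
Ice volume = water volume × ρ_w/ρ_ice = 4.015×10^4 × 1028/915 = 4.51×10^4 km³.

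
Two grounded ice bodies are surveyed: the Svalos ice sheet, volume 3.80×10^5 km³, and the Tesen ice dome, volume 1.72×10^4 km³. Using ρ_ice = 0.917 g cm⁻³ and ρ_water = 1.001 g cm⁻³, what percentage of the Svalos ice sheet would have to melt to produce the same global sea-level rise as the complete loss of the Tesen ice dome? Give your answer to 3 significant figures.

Equal sea-level rise means equal mass of meltwater, i.e. equal mass of ice lost.
Ice mass of Tesen: 1.577×10^16 kg; ice mass of Svalos: 3.485×10^17 kg.
Fraction required = 1.577×10^16 / 3.485×10^17 = 0.0453 → 4.53 %.

≈ 4.53 %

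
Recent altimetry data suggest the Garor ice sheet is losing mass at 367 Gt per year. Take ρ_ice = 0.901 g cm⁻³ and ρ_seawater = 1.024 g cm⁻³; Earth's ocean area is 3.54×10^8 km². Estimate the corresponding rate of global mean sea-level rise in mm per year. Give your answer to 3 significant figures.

ρ_w = 1.024 g cm⁻³ = 1024 kg m⁻³. Annual water volume added = 367 Gt / ρ_w = 3.670×10^14 kg / 1024 kg m⁻³ = 3.584×10^11 m³.
Δh per year = 3.584×10^11 / 3.54×10^14 = 1.01×10^-3 m = 1.01 mm.

≈ 1.01 mm/yr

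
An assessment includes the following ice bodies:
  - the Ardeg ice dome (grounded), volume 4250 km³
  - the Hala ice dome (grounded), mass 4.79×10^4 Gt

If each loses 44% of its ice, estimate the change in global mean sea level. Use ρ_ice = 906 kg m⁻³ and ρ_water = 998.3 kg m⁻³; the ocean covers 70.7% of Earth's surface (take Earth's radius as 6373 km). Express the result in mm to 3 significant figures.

Ardeg: 0.44 × 4250 km³ × (906/998.3) = 1697 km³ of water.
Hala: 0.44 × 4.79×10^4 Gt = 2.108×10^16 kg; dividing by ρ_w = 998.3 kg m⁻³ gives 2.111×10^13 m³ of water.
Total added water ≈ 2.281×10^13 m³ over 3.61×10^14 m² → Δh = 0.0632 m = 63.2 mm.

≈ 63.2 mm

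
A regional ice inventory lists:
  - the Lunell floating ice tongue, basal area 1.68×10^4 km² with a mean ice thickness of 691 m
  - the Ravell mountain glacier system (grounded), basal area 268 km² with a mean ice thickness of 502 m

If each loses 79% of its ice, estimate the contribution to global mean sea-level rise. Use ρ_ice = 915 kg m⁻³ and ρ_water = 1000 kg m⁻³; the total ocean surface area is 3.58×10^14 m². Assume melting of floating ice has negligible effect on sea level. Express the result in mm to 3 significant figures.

The Lunell floating ice tongue is floating and already displaces its own weight of water, so its melt adds essentially nothing to sea level.
Ravell: ice volume = 268 km² × 502 m = 134.5 km³; 0.79 × 134.5 × (915/1000) = 97.25 km³ of water.
Total added water ≈ 9.725×10^10 m³ over 3.58×10^14 m² → Δh = 2.72×10^-4 m = 0.272 mm.

≈ 0.272 mm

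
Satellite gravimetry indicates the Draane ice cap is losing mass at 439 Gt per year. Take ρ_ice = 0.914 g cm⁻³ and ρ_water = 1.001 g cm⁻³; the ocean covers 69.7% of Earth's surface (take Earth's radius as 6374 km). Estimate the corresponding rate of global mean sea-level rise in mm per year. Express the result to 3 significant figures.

≈ 1.23 mm/yr

ρ_w = 1.001 g cm⁻³ = 1001 kg m⁻³. Annual water volume added = 439 Gt / ρ_w = 4.390×10^14 kg / 1001 kg m⁻³ = 4.386×10^11 m³.
Δh per year = 4.386×10^11 / 3.56×10^14 = 1.23×10^-3 m = 1.23 mm.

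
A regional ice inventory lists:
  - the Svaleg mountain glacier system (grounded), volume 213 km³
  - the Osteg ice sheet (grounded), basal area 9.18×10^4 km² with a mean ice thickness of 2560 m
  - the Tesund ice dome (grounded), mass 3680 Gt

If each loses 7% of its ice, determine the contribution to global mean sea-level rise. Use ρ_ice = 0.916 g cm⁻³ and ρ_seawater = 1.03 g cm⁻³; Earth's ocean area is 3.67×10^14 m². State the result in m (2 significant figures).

Svaleg: 0.07 × 213 km³ × (916/1030) = 13.26 km³ of water.
Osteg: ice volume = 9.18×10^4 km² × 2560 m = 2.350×10^5 km³; 0.07 × 2.350×10^5 × (916/1030) = 1.463×10^4 km³ of water.
Tesund: 0.07 × 3680 Gt = 2.576×10^14 kg; dividing by ρ_w = 1.03 g cm⁻³ = 1030 kg m⁻³ gives 2.501×10^11 m³ of water.
Total added water ≈ 1.489×10^13 m³ over 3.67×10^14 m² → Δh = 0.0406 m.

≈ 0.041 m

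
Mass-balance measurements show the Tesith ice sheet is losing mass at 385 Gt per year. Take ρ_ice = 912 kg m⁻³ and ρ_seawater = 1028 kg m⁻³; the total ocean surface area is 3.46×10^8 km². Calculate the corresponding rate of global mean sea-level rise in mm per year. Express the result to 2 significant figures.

≈ 1.1 mm/yr

ρ_w = 1028 kg m⁻³. Annual water volume added = 385 Gt / ρ_w = 3.850×10^14 kg / 1028 kg m⁻³ = 3.745×10^11 m³.
Δh per year = 3.745×10^11 / 3.46×10^14 = 1.08×10^-3 m = 1.1 mm.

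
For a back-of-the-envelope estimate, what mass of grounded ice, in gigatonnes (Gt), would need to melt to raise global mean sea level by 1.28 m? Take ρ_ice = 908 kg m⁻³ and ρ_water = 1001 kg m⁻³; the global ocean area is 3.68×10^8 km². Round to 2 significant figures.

≈ 4.7×10^5 Gt

Required water volume = Δh × A = 1.28 m × 3.68×10^14 m² = 4.710×10^14 m³.
ρ_w = 1001 kg m⁻³, so the mass of water = 4.710×10^14 m³ × 1001 kg m⁻³ = 4.715×10^17 kg = 4.7×10^5 Gt (and the same mass of ice, by conservation).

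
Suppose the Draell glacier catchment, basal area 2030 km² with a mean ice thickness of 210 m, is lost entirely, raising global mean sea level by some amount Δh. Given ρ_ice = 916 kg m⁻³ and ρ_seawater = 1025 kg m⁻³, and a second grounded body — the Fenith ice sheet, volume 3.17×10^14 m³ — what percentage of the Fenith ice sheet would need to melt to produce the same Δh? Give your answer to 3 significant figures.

Equal sea-level rise means equal mass of meltwater, i.e. equal mass of ice lost.
Ice mass of Draell: 3.905×10^14 kg; ice mass of Fenith: 2.904×10^17 kg.
Fraction required = 3.905×10^14 / 2.904×10^17 = 1.34×10^-3 → 0.134 %.

≈ 0.134 %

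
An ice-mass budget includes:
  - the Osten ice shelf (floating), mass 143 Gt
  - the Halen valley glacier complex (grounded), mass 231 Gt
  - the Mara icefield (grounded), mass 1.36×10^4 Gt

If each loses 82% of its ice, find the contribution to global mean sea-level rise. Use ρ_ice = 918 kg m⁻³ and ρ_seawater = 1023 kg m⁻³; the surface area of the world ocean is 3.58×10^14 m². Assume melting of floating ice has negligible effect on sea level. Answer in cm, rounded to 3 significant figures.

≈ 3.10 cm

The Osten ice shelf is floating and already displaces its own weight of water, so its melt adds essentially nothing to sea level.
Halen: 0.82 × 231 Gt = 1.894×10^14 kg; dividing by ρ_w = 1023 kg m⁻³ gives 1.852×10^11 m³ of water.
Mara: 0.82 × 1.36×10^4 Gt = 1.115×10^16 kg; dividing by ρ_w = 1023 kg m⁻³ gives 1.090×10^13 m³ of water.
Total added water ≈ 1.109×10^13 m³ over 3.58×10^14 m² → Δh = 0.0310 m = 3.10 cm.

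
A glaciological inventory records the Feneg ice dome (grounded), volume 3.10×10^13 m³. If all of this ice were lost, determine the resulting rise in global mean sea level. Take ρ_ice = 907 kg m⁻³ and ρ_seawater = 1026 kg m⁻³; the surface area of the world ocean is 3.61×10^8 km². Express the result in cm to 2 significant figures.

Feneg: 3.10×10^13 m³ × (907/1026) = 2.740×10^13 m³ of water.
Spread over 3.61×10^14 m² of ocean, Δh = 2.740×10^13 / 3.61×10^14 = 0.0759 m = 7.6 cm.

≈ 7.6 cm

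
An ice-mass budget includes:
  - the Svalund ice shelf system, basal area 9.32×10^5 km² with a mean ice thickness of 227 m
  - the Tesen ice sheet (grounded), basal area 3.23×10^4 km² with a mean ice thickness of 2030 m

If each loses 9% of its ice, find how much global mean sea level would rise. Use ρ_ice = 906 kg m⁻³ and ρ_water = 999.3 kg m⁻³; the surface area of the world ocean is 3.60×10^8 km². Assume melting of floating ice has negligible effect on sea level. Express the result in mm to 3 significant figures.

≈ 14.9 mm

The Svalund ice shelf system is floating and already displaces its own weight of water, so its melt adds essentially nothing to sea level.
Tesen: ice volume = 3.23×10^4 km² × 2030 m = 6.557×10^4 km³; 0.09 × 6.557×10^4 × (906/999.3) = 5350 km³ of water.
Total added water ≈ 5.350×10^12 m³ over 3.60×10^14 m² → Δh = 0.0149 m = 14.9 mm.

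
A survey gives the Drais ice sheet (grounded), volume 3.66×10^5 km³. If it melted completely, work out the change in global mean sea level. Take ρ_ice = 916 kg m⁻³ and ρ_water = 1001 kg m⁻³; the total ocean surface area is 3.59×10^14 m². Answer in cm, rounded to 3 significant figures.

≈ 93.3 cm

Drais: 3.66×10^5 km³ × (916/1001) = 3.349×10^5 km³ of water.
Spread over 3.59×10^14 m² of ocean, Δh = 3.349×10^14 / 3.59×10^14 = 0.933 m = 93.3 cm.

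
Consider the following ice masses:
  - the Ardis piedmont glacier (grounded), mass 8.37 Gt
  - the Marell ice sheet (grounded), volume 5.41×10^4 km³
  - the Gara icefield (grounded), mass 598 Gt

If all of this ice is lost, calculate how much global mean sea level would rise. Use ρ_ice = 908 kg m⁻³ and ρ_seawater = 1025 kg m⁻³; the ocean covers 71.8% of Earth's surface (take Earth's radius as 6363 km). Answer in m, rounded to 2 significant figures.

≈ 0.13 m

Ardis: 8.37 Gt = 8.370×10^12 kg; dividing by ρ_w = 1025 kg m⁻³ gives 8.166×10^9 m³ of water.
Marell: 5.41×10^4 km³ × (908/1025) = 4.792×10^4 km³ of water.
Gara: 598 Gt = 5.980×10^14 kg; dividing by ρ_w = 1025 kg m⁻³ gives 5.834×10^11 m³ of water.
Total added water ≈ 4.852×10^13 m³ over 3.65×10^14 m² → Δh = 0.133 m.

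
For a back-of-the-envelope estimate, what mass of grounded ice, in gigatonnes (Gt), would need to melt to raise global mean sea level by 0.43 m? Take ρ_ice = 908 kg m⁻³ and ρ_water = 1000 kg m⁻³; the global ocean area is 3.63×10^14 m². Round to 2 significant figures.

≈ 1.6×10^5 Gt

Required water volume = Δh × A = 0.43 m × 3.63×10^14 m² = 1.561×10^14 m³.
ρ_w = 1000 kg m⁻³, so the mass of water = 1.561×10^14 m³ × 1000 kg m⁻³ = 1.561×10^17 kg = 1.6×10^5 Gt (and the same mass of ice, by conservation).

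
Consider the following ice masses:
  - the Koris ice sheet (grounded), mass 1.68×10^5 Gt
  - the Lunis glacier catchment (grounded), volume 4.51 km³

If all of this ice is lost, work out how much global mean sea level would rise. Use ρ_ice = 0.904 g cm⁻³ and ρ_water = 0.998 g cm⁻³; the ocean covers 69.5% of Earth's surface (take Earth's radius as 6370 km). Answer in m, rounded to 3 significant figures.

≈ 0.475 m

Koris: 1.68×10^5 Gt = 1.680×10^17 kg; dividing by ρ_w = 0.998 g cm⁻³ = 998 kg m⁻³ gives 1.683×10^14 m³ of water.
Lunis: 4.51 km³ × (904/998) = 4.085 km³ of water.
Total added water ≈ 1.683×10^14 m³ over 3.54×10^14 m² → Δh = 0.475 m.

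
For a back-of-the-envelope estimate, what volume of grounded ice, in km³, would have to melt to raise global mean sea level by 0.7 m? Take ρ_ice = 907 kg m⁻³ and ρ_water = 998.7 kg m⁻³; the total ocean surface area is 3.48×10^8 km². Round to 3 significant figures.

≈ 2.68×10^5 km³

Required water volume = Δh × A = 0.7 m × 3.48×10^14 m² = 2.436×10^14 m³ = 2.436×10^5 km³.
Ice volume = water volume × ρ_w/ρ_ice = 2.436×10^5 × 998.7/907 = 2.68×10^5 km³.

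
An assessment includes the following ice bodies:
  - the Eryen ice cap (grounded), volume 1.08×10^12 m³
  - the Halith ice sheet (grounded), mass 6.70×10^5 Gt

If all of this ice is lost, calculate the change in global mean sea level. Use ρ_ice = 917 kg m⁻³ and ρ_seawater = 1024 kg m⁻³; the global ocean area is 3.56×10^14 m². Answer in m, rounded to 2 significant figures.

≈ 1.8 m

Eryen: 1.08×10^12 m³ × (917/1024) = 9.671×10^11 m³ of water.
Halith: 6.70×10^5 Gt = 6.700×10^17 kg; dividing by ρ_w = 1024 kg m⁻³ gives 6.543×10^14 m³ of water.
Total added water ≈ 6.553×10^14 m³ over 3.56×10^14 m² → Δh = 1.84 m.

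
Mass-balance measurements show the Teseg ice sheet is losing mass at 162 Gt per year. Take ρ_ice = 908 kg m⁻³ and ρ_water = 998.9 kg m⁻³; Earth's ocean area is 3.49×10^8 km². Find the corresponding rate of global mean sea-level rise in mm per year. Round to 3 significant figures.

≈ 0.465 mm/yr

ρ_w = 998.9 kg m⁻³. Annual water volume added = 162 Gt / ρ_w = 1.620×10^14 kg / 998.9 kg m⁻³ = 1.622×10^11 m³.
Δh per year = 1.622×10^11 / 3.49×10^14 = 4.65×10^-4 m = 0.465 mm.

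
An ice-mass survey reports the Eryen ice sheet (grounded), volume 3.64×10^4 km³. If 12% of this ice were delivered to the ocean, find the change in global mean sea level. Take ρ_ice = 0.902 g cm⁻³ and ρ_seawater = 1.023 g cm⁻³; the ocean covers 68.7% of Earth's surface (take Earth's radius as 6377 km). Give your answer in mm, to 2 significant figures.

≈ 11 mm

Eryen: 0.12 × 3.64×10^4 km³ × (902/1023) = 3851 km³ of water.
Spread over 3.51×10^14 m² of ocean, Δh = 3.851×10^12 / 3.51×10^14 = 0.0110 m = 11 mm.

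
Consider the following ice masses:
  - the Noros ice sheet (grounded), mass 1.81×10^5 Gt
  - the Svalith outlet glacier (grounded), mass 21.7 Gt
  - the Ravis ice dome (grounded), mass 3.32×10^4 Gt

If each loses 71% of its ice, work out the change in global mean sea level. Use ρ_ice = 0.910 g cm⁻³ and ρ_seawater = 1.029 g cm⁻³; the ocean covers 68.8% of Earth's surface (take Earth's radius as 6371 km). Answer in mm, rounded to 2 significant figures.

Noros: 0.71 × 1.81×10^5 Gt = 1.285×10^17 kg; dividing by ρ_w = 1.029 g cm⁻³ = 1029 kg m⁻³ gives 1.249×10^14 m³ of water.
Svalith: 0.71 × 21.7 Gt = 1.541×10^13 kg; dividing by ρ_w = 1029 kg m⁻³ gives 1.497×10^10 m³ of water.
Ravis: 0.71 × 3.32×10^4 Gt = 2.357×10^16 kg; dividing by ρ_w = 1029 kg m⁻³ gives 2.291×10^13 m³ of water.
Total added water ≈ 1.478×10^14 m³ over 3.51×10^14 m² → Δh = 0.421 m = 420 mm.

≈ 420 mm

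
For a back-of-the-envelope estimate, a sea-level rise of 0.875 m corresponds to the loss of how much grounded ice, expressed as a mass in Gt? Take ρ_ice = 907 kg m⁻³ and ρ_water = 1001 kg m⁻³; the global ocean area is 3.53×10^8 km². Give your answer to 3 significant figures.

≈ 3.09×10^5 Gt

Required water volume = Δh × A = 0.875 m × 3.53×10^14 m² = 3.089×10^14 m³.
ρ_w = 1001 kg m⁻³, so the mass of water = 3.089×10^14 m³ × 1001 kg m⁻³ = 3.092×10^17 kg = 3.09×10^5 Gt (and the same mass of ice, by conservation).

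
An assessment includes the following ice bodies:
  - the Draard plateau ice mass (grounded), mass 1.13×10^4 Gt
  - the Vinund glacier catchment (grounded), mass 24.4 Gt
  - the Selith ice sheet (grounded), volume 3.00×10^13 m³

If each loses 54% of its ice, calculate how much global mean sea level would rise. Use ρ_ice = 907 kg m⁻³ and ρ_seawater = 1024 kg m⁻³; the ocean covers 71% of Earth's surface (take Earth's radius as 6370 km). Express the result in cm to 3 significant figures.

≈ 5.61 cm

Draard: 0.54 × 1.13×10^4 Gt = 6.102×10^15 kg; dividing by ρ_w = 1024 kg m⁻³ gives 5.959×10^12 m³ of water.
Vinund: 0.54 × 24.4 Gt = 1.318×10^13 kg; dividing by ρ_w = 1024 kg m⁻³ gives 1.287×10^10 m³ of water.
Selith: 0.54 × 3.00×10^13 m³ × (907/1024) = 1.435×10^13 m³ of water.
Total added water ≈ 2.032×10^13 m³ over 3.62×10^14 m² → Δh = 0.0561 m = 5.61 cm.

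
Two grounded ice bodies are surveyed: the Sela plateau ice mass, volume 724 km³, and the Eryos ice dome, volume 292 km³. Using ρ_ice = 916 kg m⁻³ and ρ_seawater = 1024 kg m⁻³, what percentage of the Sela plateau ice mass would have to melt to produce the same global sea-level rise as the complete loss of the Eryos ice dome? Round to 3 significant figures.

≈ 40.3 %

Equal sea-level rise means equal mass of meltwater, i.e. equal mass of ice lost.
Ice mass of Eryos: 2.675×10^14 kg; ice mass of Sela: 6.632×10^14 kg.
Fraction required = 2.675×10^14 / 6.632×10^14 = 0.403 → 40.3 %.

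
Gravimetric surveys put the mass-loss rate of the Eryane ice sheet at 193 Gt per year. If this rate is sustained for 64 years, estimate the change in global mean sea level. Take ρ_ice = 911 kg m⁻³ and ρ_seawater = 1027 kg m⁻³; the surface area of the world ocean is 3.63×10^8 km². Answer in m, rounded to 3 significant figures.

≈ 0.0331 m

Total mass lost = 193 Gt/yr × 64 yr = 1.235×10^4 Gt = 1.235×10^16 kg.
ρ_w = 1027 kg m⁻³, so water volume = 1.235×10^16 / 1027 = 1.203×10^13 m³.
Δh = 1.203×10^13 / 3.63×10^14 = 0.0331 m.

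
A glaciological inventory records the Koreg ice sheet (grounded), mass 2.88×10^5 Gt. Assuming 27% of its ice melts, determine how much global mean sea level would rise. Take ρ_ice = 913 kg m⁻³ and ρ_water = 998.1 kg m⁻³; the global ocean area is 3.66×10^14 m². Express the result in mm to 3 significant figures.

Koreg: 0.27 × 2.88×10^5 Gt = 7.776×10^16 kg; dividing by ρ_w = 998.1 kg m⁻³ gives 7.791×10^13 m³ of water.
Spread over 3.66×10^14 m² of ocean, Δh = 7.791×10^13 / 3.66×10^14 = 0.213 m = 213 mm.

≈ 213 mm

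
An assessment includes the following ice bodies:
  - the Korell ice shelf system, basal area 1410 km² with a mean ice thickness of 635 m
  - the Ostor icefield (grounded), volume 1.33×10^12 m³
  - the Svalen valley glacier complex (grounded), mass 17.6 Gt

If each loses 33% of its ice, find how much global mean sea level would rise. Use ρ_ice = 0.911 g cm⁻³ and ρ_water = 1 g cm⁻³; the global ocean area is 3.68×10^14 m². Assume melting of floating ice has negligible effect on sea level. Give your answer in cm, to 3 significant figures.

The Korell ice shelf system is floating and already displaces its own weight of water, so its melt adds essentially nothing to sea level.
Ostor: 0.33 × 1.33×10^12 m³ × (911/1000) = 3.998×10^11 m³ of water.
Svalen: 0.33 × 17.6 Gt = 5.808×10^12 kg; dividing by ρ_w = 1 g cm⁻³ = 1000 kg m⁻³ gives 5.808×10^9 m³ of water.
Total added water ≈ 4.056×10^11 m³ over 3.68×10^14 m² → Δh = 1.10×10^-3 m = 0.110 cm.

≈ 0.110 cm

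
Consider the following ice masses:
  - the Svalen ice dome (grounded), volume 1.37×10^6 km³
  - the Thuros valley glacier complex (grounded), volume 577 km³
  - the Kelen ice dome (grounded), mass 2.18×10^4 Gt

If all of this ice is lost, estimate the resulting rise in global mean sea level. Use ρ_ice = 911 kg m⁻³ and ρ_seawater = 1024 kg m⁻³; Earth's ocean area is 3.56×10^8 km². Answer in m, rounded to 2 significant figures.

≈ 3.5 m

Svalen: 1.37×10^6 km³ × (911/1024) = 1.219×10^6 km³ of water.
Thuros: 577 km³ × (911/1024) = 513.3 km³ of water.
Kelen: 2.18×10^4 Gt = 2.180×10^16 kg; dividing by ρ_w = 1024 kg m⁻³ gives 2.129×10^13 m³ of water.
Total added water ≈ 1.241×10^15 m³ over 3.56×10^14 m² → Δh = 3.48 m.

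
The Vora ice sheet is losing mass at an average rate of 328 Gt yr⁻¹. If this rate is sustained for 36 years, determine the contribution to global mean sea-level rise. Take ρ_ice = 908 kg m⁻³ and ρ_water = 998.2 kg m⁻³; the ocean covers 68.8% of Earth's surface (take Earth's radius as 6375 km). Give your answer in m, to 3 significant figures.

Total mass lost = 328 Gt/yr × 36 yr = 1.181×10^4 Gt = 1.181×10^16 kg.
ρ_w = 998.2 kg m⁻³, so water volume = 1.181×10^16 / 998.2 = 1.183×10^13 m³.
Δh = 1.183×10^13 / 3.51×10^14 = 0.0337 m.

≈ 0.0337 m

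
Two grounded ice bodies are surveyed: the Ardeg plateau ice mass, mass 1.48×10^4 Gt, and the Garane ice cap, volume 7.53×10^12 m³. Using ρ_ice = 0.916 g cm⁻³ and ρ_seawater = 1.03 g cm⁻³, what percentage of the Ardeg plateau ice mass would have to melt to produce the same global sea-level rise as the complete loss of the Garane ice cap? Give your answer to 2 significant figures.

≈ 47 %

Equal sea-level rise means equal mass of meltwater, i.e. equal mass of ice lost.
Ice mass of Garane: 6.897×10^15 kg; ice mass of Ardeg: 1.480×10^16 kg.
Fraction required = 6.897×10^15 / 1.480×10^16 = 0.466 → 47 %.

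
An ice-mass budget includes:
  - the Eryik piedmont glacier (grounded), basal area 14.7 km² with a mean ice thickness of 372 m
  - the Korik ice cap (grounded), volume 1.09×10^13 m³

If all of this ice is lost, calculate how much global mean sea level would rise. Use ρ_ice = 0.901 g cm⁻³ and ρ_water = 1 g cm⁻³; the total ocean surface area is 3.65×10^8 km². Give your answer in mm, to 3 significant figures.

≈ 26.9 mm

Eryik: ice volume = 14.7 km² × 372 m = 5.468 km³; 5.468 × (901/1000) = 4.927 km³ of water.
Korik: 1.09×10^13 m³ × (901/1000) = 9.821×10^12 m³ of water.
Total added water ≈ 9.826×10^12 m³ over 3.65×10^14 m² → Δh = 0.0269 m = 26.9 mm.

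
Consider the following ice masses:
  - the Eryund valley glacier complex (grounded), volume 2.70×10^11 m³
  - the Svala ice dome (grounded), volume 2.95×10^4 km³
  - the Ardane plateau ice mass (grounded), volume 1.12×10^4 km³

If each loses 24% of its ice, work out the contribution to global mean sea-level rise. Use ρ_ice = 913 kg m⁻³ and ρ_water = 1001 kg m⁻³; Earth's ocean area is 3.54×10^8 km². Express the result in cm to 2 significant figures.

≈ 2.5 cm

Eryund: 0.24 × 2.70×10^11 m³ × (913/1001) = 5.910×10^10 m³ of water.
Svala: 0.24 × 2.95×10^4 km³ × (913/1001) = 6458 km³ of water.
Ardane: 0.24 × 1.12×10^4 km³ × (913/1001) = 2452 km³ of water.
Total added water ≈ 8.968×10^12 m³ over 3.54×10^14 m² → Δh = 0.0253 m = 2.5 cm.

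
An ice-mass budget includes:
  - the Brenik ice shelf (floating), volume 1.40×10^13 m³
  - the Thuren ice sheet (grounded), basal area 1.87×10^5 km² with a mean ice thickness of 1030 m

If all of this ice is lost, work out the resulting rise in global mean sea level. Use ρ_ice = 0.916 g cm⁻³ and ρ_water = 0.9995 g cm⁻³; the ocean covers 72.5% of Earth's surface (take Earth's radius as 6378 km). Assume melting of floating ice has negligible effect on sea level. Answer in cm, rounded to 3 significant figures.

The Brenik ice shelf is floating and already displaces its own weight of water, so its melt adds essentially nothing to sea level.
Thuren: ice volume = 1.87×10^5 km² × 1030 m = 1.926×10^5 km³; 1.926×10^5 × (916/999.5) = 1.765×10^5 km³ of water.
Total added water ≈ 1.765×10^14 m³ over 3.71×10^14 m² → Δh = 0.476 m = 47.6 cm.

≈ 47.6 cm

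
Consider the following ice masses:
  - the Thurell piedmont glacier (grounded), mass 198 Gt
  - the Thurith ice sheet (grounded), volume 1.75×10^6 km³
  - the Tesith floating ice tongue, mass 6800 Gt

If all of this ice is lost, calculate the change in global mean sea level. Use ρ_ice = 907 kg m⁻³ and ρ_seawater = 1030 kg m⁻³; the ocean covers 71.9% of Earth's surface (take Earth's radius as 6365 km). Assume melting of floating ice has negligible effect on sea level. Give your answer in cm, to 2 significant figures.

Thurell: 198 Gt = 1.980×10^14 kg; dividing by ρ_w = 1030 kg m⁻³ gives 1.922×10^11 m³ of water.
Thurith: 1.75×10^6 km³ × (907/1030) = 1.541×10^6 km³ of water.
The Tesith floating ice tongue is floating and already displaces its own weight of water, so its melt adds essentially nothing to sea level.
Total added water ≈ 1.541×10^15 m³ over 3.66×10^14 m² → Δh = 4.21 m = 420 cm.

≈ 420 cm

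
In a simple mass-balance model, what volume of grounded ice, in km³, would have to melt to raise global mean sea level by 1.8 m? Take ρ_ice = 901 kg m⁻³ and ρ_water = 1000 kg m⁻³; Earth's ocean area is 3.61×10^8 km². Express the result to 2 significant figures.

Required water volume = Δh × A = 1.8 m × 3.61×10^14 m² = 6.498×10^14 m³ = 6.498×10^5 km³.
Ice volume = water volume × ρ_w/ρ_ice = 6.498×10^5 × 1000/901 = 7.2×10^5 km³.

≈ 7.2×10^5 km³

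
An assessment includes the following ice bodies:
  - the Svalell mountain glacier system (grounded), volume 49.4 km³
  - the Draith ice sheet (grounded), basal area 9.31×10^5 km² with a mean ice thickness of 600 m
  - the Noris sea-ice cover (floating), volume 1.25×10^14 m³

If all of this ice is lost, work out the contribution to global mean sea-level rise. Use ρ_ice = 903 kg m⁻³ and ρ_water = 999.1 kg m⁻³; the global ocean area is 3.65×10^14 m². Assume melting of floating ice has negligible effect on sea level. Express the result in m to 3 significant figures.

Svalell: 49.4 km³ × (903/999.1) = 44.65 km³ of water.
Draith: ice volume = 9.31×10^5 km² × 600 m = 5.586×10^5 km³; 5.586×10^5 × (903/999.1) = 5.049×10^5 km³ of water.
The Noris sea-ice cover is floating and already displaces its own weight of water, so its melt adds essentially nothing to sea level.
Total added water ≈ 5.049×10^14 m³ over 3.65×10^14 m² → Δh = 1.38 m.

≈ 1.38 m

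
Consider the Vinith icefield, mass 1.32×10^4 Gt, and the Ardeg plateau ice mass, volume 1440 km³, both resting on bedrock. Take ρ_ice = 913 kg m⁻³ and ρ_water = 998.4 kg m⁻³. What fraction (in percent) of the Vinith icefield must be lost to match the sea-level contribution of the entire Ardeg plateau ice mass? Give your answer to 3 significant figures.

Equal sea-level rise means equal mass of meltwater, i.e. equal mass of ice lost.
Ice mass of Ardeg: 1.315×10^15 kg; ice mass of Vinith: 1.320×10^16 kg.
Fraction required = 1.315×10^15 / 1.320×10^16 = 0.0996 → 9.96 %.

≈ 9.96 %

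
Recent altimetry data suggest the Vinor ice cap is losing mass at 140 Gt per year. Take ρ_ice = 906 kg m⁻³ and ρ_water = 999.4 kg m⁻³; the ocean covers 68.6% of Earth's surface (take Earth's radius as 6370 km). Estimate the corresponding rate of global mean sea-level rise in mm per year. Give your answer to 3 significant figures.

≈ 0.400 mm/yr

ρ_w = 999.4 kg m⁻³. Annual water volume added = 140 Gt / ρ_w = 1.400×10^14 kg / 999.4 kg m⁻³ = 1.401×10^11 m³.
Δh per year = 1.401×10^11 / 3.50×10^14 = 4.00×10^-4 m = 0.400 mm.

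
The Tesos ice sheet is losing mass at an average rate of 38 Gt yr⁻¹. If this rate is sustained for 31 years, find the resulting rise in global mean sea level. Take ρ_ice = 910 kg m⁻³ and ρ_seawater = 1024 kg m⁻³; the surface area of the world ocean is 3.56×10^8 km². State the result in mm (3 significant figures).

Total mass lost = 38 Gt/yr × 31 yr = 1178 Gt = 1.178×10^15 kg.
ρ_w = 1024 kg m⁻³, so water volume = 1.178×10^15 / 1024 = 1.150×10^12 m³.
Δh = 1.150×10^12 / 3.56×10^14 = 3.23×10^-3 m = 3.23 mm.

≈ 3.23 mm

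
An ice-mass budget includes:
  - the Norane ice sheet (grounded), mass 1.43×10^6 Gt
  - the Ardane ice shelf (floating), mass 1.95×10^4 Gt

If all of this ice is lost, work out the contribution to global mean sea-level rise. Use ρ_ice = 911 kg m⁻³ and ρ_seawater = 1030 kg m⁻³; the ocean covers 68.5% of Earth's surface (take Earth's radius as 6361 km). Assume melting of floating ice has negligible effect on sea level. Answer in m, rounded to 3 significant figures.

≈ 3.99 m

Norane: 1.43×10^6 Gt = 1.430×10^18 kg; dividing by ρ_w = 1030 kg m⁻³ gives 1.388×10^15 m³ of water.
The Ardane ice shelf is floating and already displaces its own weight of water, so its melt adds essentially nothing to sea level.
Total added water ≈ 1.388×10^15 m³ over 3.48×10^14 m² → Δh = 3.99 m.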